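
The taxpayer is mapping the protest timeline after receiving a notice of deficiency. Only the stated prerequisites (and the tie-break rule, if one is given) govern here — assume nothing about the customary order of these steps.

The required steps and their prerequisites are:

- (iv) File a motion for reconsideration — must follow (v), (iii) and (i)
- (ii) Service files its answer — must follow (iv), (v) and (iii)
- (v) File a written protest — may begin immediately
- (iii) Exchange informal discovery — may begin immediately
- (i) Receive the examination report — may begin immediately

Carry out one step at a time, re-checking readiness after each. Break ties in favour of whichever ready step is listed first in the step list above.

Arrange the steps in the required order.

(v) (iii) (i) (iv) (ii)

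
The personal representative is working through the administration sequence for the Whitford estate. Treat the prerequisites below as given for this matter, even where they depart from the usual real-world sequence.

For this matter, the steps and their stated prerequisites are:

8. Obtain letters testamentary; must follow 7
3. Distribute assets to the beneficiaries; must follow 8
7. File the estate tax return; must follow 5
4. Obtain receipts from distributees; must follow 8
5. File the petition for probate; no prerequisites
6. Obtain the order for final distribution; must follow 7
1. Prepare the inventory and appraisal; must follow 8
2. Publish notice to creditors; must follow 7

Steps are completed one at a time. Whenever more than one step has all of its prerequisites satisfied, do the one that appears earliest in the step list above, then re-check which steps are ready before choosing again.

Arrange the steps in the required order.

5 is the only step with nothing outstanding, so it goes first.
That leaves 7 as the only ready step → 7.
Ready: 8, 6 and 2. 8 is listed earlier → 8.
3, 4 and 1 now also ready, so the ready set is {3, 4, 6, 1, 2}; 3 is listed earlier → 3.
Now 4, 6, 1 and 2 have their prerequisites met. 4 is listed earlier, so 4 next.
Ready: 6, 1 and 2. 6 is listed earlier → 6.
1 and 2 are both available; 1 is listed earlier → 1.
2 needed 7, now all done → 2.

5, 7, 8, 3, 4, 6, 1, 2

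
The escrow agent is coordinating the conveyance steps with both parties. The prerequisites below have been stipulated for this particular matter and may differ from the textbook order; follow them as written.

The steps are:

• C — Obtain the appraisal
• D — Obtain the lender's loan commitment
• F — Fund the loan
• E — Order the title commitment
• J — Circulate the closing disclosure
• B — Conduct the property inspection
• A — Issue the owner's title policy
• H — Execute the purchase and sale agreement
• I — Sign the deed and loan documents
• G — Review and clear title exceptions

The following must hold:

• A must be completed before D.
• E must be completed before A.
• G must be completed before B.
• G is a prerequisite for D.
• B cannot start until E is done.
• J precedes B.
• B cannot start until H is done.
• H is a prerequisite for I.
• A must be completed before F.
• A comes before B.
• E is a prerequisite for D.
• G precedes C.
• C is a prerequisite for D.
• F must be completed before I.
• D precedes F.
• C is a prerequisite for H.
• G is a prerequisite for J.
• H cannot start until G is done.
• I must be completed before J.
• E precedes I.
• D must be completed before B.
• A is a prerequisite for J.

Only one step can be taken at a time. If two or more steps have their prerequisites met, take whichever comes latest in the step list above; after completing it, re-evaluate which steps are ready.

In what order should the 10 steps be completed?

G and E have no prerequisites; G is listed later, so G is first.
Now E and C have their prerequisites met. E is listed later, so E next.
A and C are both available; A is listed later → A.
C is the only step now ready → C.
H and D are both available; H is listed later → H.
D needed G, A, E and C, now all done → D.
F needed A and D, now all done → F.
Next only I has its prerequisites met → I.
Next only J has its prerequisites met → J.
B needed G, H, A, J, E and D, now all done → B.

G → E → A → C → H → D → F → I → J → B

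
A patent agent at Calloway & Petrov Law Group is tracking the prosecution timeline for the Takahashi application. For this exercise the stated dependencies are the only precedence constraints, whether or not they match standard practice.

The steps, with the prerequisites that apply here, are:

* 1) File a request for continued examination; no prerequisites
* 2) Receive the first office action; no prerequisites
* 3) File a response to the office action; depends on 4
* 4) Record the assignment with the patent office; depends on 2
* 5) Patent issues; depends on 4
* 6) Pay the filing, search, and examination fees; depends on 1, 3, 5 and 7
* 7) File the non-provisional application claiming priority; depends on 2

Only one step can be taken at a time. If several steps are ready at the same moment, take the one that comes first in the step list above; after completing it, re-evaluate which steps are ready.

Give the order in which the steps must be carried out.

Nothing is required for 1 and 2. 1 is listed earlier → 1 first.
Next only 2 has its prerequisites met → 2.
Now 4 and 7 have their prerequisites met. 4 is listed earlier, so 4 next.
Ready: 3, 5 and 7. 3 is listed earlier → 3.
Now 5 and 7 have their prerequisites met. 5 is listed earlier, so 5 next.
7 needed 2, now all done → 7.
That leaves 6 as the only ready step → 6.

1, 2, 4, 3, 5, 7, 6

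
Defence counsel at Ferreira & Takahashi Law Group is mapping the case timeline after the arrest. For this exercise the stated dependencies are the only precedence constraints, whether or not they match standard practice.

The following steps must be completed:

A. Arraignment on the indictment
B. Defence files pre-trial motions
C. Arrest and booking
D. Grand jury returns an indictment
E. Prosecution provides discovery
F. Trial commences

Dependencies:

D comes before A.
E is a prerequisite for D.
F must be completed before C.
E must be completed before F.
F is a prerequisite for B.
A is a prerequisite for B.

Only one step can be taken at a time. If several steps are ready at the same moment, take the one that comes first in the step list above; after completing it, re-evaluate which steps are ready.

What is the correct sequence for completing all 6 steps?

E has no prerequisites → E first.
Now D and F have their prerequisites met. D is listed earlier, so D next.
Now A and F have their prerequisites met. A is listed earlier, so A next.
F needed E, now all done → F.
Ready: B and C. B is listed earlier → B.
C is the only step now ready → C.

E D A F B C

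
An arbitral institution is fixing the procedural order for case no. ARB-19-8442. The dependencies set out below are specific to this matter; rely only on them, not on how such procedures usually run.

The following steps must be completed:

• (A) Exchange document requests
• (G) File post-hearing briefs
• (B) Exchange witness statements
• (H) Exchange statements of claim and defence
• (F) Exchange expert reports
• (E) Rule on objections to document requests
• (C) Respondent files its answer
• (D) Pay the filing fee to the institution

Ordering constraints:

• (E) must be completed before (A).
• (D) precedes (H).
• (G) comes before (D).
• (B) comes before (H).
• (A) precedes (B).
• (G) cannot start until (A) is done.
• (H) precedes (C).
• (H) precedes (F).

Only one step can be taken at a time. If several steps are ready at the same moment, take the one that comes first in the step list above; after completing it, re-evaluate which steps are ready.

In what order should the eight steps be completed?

(E) has no prerequisites → (E) first.
That leaves (A) as the only ready step → (A).
(G) and (B) are both available; (G) is listed earlier → (G).
(D) now also ready, so the ready set is {(B), (D)}; (B) is listed earlier → (B).
(D) needed (G), now all done → (D).
(H) needed (B) and (D), now all done → (H).
Ready: (F) and (C). (F) is listed earlier → (F).
Next only (C) has its prerequisites met → (C).

(E), (A), (G), (B), (D), (H), (F), (C)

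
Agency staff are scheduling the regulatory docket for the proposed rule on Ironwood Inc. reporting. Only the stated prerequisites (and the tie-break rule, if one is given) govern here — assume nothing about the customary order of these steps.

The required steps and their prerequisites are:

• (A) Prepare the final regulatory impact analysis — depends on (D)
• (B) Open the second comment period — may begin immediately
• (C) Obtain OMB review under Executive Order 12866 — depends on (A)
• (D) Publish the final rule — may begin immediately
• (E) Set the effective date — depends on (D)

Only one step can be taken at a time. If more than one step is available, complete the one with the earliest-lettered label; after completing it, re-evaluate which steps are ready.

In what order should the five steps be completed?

Nothing is required for (B) and (D). (B) has the earlier label → (B) first.
(D) is the only step now ready → (D).
(A) and (E) are both available; (A) has the earlier label → (A).
(C) now also ready, so the ready set is {(C), (E)}; (C) has the earlier label → (C).
Next only (E) has its prerequisites met → (E).

(B) → (D) → (A) → (C) → (E)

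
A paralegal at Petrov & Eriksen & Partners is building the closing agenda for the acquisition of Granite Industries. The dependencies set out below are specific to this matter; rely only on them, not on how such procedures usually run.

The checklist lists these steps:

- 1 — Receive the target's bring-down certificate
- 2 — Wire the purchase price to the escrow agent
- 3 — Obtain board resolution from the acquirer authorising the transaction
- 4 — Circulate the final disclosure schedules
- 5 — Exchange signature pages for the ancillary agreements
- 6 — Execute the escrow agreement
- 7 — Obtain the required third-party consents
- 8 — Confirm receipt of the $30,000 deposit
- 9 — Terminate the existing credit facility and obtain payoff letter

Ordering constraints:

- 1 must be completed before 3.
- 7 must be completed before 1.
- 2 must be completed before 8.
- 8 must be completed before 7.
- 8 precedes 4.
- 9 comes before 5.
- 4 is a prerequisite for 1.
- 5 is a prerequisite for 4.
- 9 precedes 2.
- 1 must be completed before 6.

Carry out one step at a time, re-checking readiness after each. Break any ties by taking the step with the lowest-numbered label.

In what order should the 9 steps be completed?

9 → 2 → 5 → 8 → 4 → 7 → 1 → 3 → 6

9 has no prerequisites → 9 first.
Now 2 and 5 have their prerequisites met. 2 has the earlier label, so 2 next.
8 now also ready, so the ready set is {5, 8}; 5 has the earlier label → 5.
Next only 8 has its prerequisites met → 8.
4 and 7 are both available; 4 has the earlier label → 4.
That leaves 7 as the only ready step → 7.
Next only 1 has its prerequisites met → 1.
3 and 6 are both available; 3 has the earlier label → 3.
6 is the only step now ready → 6.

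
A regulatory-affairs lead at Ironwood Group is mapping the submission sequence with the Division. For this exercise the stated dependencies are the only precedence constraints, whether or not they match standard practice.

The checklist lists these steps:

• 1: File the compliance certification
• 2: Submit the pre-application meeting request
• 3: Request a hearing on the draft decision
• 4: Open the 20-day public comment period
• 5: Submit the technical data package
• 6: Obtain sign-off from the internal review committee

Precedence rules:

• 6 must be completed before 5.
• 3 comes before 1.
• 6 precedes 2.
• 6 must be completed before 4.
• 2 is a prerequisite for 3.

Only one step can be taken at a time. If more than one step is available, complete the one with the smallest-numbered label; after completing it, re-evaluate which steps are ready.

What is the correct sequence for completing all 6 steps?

6 2 3 1 4 5

Only 6 has no prerequisites, so it is first.
2, 4 and 5 are all available; 2 has the earlier label → 2.
3 now also ready, so the ready set is {3, 4, 5}; 3 has the earlier label → 3.
1 now also ready, so the ready set is {1, 4, 5}; 1 has the earlier label → 1.
Ready: 4 and 5. 4 has the earlier label → 4.
Next only 5 has its prerequisites met → 5.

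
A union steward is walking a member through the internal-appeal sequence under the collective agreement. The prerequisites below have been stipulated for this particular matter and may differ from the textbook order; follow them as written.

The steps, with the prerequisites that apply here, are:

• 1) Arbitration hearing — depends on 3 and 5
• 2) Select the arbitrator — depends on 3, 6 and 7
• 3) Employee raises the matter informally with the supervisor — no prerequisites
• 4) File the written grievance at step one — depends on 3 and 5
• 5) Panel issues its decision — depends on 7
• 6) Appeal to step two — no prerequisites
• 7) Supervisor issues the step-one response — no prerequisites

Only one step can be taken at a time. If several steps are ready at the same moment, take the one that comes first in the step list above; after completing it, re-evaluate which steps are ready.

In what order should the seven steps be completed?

3, 6 and 7 have no prerequisites; 3 is listed earlier, so 3 is first.
Ready: 6 and 7. 6 is listed earlier → 6.
That leaves 7 as the only ready step → 7.
Now 2 and 5 have their prerequisites met. 2 is listed earlier, so 2 next.
5 needed 7, now all done → 5.
1 and 4 are both available; 1 is listed earlier → 1.
That leaves 4 as the only ready step → 4.

3, 6, 7, 2, 5, 1, 4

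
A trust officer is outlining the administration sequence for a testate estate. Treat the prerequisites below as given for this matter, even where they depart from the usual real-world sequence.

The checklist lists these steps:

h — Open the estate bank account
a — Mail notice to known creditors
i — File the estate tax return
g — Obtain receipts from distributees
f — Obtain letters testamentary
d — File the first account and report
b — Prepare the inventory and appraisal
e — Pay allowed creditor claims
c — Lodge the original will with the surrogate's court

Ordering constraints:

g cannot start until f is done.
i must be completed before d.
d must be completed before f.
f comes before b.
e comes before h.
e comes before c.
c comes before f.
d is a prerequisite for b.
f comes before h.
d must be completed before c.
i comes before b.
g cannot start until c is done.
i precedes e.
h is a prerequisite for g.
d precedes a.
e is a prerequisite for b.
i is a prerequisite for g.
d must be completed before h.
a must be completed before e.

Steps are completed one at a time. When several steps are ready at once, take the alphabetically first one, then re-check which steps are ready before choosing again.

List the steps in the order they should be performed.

i, d, a, e, c, f, b, h, g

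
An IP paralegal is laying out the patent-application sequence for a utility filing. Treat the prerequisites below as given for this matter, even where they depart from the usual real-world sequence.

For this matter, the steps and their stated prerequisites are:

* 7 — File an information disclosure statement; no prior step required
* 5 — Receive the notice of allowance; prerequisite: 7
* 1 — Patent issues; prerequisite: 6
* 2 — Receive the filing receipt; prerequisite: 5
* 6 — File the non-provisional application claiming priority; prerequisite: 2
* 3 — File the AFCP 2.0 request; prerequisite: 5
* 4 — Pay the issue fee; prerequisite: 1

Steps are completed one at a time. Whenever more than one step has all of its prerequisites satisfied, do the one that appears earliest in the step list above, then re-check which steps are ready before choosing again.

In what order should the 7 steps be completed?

7 → 5 → 2 → 6 → 1 → 3 → 4

7 has no prerequisites → 7 first.
5 needed 7, now all done → 5.
Now 2 and 3 have their prerequisites met. 2 is listed earlier, so 2 next.
6 now also ready, so the ready set is {6, 3}; 6 is listed earlier → 6.
Ready: 1 and 3. 1 is listed earlier → 1.
3 and 4 are both available; 3 is listed earlier → 3.
4 is the only step now ready → 4.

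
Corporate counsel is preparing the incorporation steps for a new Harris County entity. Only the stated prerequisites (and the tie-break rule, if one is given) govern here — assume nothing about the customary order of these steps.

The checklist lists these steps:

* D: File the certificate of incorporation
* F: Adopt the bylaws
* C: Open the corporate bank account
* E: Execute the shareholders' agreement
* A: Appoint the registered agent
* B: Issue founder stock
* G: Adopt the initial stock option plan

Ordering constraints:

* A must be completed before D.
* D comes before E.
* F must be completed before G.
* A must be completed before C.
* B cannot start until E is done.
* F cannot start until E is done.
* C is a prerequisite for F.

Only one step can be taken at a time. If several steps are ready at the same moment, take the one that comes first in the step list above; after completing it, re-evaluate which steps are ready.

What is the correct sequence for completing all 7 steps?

A is the only step with nothing outstanding, so it goes first.
Now D and C have their prerequisites met. D is listed earlier, so D next.
E now also ready, so the ready set is {C, E}; C is listed earlier → C.
E needed D, now all done → E.
F and B are both available; F is listed earlier → F.
Now B and G have their prerequisites met. B is listed earlier, so B next.
G needed F, now all done → G.

A, D, C, E, F, B, G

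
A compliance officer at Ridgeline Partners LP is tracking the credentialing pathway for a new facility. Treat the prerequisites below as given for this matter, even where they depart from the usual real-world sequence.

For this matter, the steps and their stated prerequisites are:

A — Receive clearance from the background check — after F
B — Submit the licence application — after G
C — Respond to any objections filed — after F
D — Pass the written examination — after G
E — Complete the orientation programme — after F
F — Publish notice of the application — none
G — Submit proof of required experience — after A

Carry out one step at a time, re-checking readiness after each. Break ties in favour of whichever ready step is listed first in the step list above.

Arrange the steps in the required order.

F has no prerequisites → F first.
A, C and E are all available; A is listed earlier → A.
G now also ready, so the ready set is {C, E, G}; C is listed earlier → C.
E and G are both available; E is listed earlier → E.
G is the only step now ready → G.
Ready: B and D. B is listed earlier → B.
D needed G, now all done → D.

F, A, C, E, G, B, D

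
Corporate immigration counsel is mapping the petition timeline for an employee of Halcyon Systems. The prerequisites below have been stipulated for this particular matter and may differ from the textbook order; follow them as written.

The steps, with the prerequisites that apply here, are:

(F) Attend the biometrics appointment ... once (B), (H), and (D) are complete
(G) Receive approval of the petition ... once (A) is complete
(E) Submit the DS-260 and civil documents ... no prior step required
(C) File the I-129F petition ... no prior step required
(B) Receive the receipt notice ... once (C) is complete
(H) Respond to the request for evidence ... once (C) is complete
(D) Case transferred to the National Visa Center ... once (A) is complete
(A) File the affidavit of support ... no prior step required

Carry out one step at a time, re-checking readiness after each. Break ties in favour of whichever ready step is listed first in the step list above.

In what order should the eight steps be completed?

(E), (C) and (A) have no prerequisites; (E) is listed earlier, so (E) is first.
Now (C) and (A) have their prerequisites met. (C) is listed earlier, so (C) next.
Now (B), (H) and (A) have their prerequisites met. (B) is listed earlier, so (B) next.
Ready: (H) and (A). (H) is listed earlier → (H).
(A) is the only step now ready → (A).
Ready: (G) and (D). (G) is listed earlier → (G).
(D) needed (A), now all done → (D).
(F) is the only step now ready → (F).

(E), (C), (B), (H), (A), (G), (D), (F)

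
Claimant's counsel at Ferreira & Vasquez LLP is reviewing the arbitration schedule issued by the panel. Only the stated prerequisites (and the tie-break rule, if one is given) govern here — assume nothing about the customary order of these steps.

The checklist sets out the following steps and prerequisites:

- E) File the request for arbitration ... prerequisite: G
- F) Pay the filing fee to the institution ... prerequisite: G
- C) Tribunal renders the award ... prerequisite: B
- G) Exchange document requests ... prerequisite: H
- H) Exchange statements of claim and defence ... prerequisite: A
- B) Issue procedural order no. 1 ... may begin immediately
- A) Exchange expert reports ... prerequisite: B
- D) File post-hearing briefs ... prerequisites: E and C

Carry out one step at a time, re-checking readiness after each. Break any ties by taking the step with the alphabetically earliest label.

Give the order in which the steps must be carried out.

B is the only step with nothing outstanding, so it goes first.
Ready: A and C. A has the earlier label → A.
Now C and H have their prerequisites met. C has the earlier label, so C next.
Next only H has its prerequisites met → H.
Next only G has its prerequisites met → G.
E and F are both available; E has the earlier label → E.
D now also ready, so the ready set is {D, F}; D has the earlier label → D.
F is the only step now ready → F.

B, A, C, H, G, E, D, F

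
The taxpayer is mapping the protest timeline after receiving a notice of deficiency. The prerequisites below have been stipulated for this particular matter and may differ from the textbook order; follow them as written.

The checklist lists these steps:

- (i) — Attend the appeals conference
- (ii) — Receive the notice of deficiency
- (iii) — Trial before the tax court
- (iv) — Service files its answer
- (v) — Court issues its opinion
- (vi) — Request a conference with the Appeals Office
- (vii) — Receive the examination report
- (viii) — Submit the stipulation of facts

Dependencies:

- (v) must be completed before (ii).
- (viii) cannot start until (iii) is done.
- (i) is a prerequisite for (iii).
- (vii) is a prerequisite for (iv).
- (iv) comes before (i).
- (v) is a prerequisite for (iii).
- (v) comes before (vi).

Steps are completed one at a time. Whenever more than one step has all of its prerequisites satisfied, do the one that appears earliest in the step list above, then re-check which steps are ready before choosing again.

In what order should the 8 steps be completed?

(v) and (vii) have no prerequisites; (v) is listed earlier, so (v) is first.
(ii) and (vi) now also ready, so the ready set is {(ii), (vi), (vii)}; (ii) is listed earlier → (ii).
Ready: (vi) and (vii). (vi) is listed earlier → (vi).
Next only (vii) has its prerequisites met → (vii).
That leaves (iv) as the only ready step → (iv).
(i) is the only step now ready → (i).
(iii) is the only step now ready → (iii).
(viii) needed (iii), now all done → (viii).

(v) → (ii) → (vi) → (vii) → (iv) → (i) → (iii) → (viii)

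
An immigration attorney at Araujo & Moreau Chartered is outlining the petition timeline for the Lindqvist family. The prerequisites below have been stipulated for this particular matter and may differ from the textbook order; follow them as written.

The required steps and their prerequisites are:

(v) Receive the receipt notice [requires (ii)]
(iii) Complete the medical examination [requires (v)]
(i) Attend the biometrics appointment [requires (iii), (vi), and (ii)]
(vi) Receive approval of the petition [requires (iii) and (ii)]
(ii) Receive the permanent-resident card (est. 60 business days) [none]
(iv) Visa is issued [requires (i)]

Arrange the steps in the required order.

(ii), (v), (iii), (vi), (i), (iv)

(ii) has no prerequisites → (ii) first.
(v) needed (ii), now all done → (v).
(iii) needed (v), now all done → (iii).
(vi) needed (iii) and (ii), now all done → (vi).
(i) needed (iii), (vi) and (ii), now all done → (i).
Next only (iv) has its prerequisites met → (iv).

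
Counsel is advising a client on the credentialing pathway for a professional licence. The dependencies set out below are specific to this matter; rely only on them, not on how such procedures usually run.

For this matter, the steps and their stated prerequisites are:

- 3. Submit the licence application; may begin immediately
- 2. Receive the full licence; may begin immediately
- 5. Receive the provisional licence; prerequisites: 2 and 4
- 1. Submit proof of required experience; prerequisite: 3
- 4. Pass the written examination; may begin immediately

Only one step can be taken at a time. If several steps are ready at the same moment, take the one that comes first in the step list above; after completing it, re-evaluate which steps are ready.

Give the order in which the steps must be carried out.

3 → 2 → 1 → 4 → 5

Nothing is required for 3, 2 and 4. 3 is listed earlier → 3 first.
1 now also ready, so the ready set is {2, 1, 4}; 2 is listed earlier → 2.
Now 1 and 4 have their prerequisites met. 1 is listed earlier, so 1 next.
Next only 4 has its prerequisites met → 4.
5 needed 2 and 4, now all done → 5.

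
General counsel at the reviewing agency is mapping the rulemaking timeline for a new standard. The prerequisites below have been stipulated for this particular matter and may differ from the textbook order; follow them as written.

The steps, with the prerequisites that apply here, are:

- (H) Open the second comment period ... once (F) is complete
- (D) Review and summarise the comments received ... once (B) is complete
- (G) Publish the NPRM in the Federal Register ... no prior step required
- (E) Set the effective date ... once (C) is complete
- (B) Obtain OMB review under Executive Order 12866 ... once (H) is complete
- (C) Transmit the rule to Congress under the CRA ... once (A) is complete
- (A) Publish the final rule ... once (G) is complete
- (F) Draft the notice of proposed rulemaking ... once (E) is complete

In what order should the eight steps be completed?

Only (G) has no prerequisites, so it is first.
That leaves (A) as the only ready step → (A).
(C) is the only step now ready → (C).
(E) needed (C), now all done → (E).
(F) needed (E), now all done → (F).
(H) needed (F), now all done → (H).
(B) is the only step now ready → (B).
Next only (D) has its prerequisites met → (D).

(G), (A), (C), (E), (F), (H), (B), (D)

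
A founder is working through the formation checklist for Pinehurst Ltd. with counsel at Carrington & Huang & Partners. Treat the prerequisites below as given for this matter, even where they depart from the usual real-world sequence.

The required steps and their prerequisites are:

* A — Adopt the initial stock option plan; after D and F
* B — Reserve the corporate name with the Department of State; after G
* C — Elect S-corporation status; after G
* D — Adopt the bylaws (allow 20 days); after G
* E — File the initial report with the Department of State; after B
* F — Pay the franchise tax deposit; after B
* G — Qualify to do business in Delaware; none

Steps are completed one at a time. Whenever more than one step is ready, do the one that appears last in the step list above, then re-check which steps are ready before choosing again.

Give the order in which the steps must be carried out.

G D C B F E A

G has no prerequisites → G first.
D, C and B are all available; D is listed later → D.
Now C and B have their prerequisites met. C is listed later, so C next.
Next only B has its prerequisites met → B.
Now F and E have their prerequisites met. F is listed later, so F next.
A now also ready, so the ready set is {E, A}; E is listed later → E.
That leaves A as the only ready step → A.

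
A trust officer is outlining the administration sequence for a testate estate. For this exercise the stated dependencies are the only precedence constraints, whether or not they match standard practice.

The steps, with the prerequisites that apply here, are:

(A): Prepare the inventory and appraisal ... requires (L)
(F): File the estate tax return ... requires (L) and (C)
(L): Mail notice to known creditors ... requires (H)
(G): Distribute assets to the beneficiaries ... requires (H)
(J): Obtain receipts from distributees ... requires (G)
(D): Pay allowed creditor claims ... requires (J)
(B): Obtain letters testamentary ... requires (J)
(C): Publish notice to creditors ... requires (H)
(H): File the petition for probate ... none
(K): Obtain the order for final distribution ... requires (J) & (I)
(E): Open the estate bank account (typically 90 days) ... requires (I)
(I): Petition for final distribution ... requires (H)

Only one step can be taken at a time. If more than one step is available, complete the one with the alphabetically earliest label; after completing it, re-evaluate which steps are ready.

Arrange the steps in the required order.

Only (H) has no prerequisites, so it is first.
Now (C), (G), (I) and (L) have their prerequisites met. (C) has the earlier label, so (C) next.
Now (G), (I) and (L) have their prerequisites met. (G) has the earlier label, so (G) next.
Ready: (I), (J) and (L). (I) has the earlier label → (I).
(E) now also ready, so the ready set is {(E), (J), (L)}; (E) has the earlier label → (E).
Ready: (J) and (L). (J) has the earlier label → (J).
Now (B), (D), (K) and (L) have their prerequisites met. (B) has the earlier label, so (B) next.
(D), (K) and (L) are all available; (D) has the earlier label → (D).
Ready: (K) and (L). (K) has the earlier label → (K).
(L) needed (H), now all done → (L).
Now (A) and (F) have their prerequisites met. (A) has the earlier label, so (A) next.
(F) needed (C) and (L), now all done → (F).

(H), (C), (G), (I), (E), (J), (B), (D), (K), (L), (A), (F)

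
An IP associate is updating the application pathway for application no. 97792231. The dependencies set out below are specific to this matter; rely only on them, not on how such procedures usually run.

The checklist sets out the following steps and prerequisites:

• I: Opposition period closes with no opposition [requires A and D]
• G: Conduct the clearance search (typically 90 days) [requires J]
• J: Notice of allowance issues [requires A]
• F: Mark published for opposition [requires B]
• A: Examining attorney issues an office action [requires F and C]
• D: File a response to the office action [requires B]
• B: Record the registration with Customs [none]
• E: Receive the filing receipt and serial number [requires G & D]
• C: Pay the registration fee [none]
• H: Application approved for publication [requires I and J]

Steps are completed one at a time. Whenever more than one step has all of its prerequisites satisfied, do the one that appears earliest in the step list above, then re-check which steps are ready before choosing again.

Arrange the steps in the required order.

B, F, D, C, A, I, J, G, E, H

B and C have no prerequisites; B is listed earlier, so B is first.
F, D and C are all available; F is listed earlier → F.
D and C are both available; D is listed earlier → D.
C is the only step now ready → C.
A needed F and C, now all done → A.
Now I and J have their prerequisites met. I is listed earlier, so I next.
That leaves J as the only ready step → J.
G and H are both available; G is listed earlier → G.
Now E and H have their prerequisites met. E is listed earlier, so E next.
H needed I and J, now all done → H.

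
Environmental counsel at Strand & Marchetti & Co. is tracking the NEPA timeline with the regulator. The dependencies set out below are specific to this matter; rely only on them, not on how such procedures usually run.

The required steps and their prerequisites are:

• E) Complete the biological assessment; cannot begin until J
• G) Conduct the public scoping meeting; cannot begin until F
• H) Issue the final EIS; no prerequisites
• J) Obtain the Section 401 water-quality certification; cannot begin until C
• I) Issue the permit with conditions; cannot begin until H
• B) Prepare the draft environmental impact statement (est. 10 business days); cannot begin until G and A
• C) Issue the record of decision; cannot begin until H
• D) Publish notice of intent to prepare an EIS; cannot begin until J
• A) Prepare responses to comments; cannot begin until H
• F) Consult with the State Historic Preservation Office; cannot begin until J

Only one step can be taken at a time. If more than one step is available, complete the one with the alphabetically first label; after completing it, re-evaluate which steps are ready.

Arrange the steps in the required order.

H has no prerequisites → H first.
A, C and I are all available; A has the earlier label → A.
C and I are both available; C has the earlier label → C.
Now I and J have their prerequisites met. I has the earlier label, so I next.
J needed C, now all done → J.
Ready: D, E and F. D has the earlier label → D.
E and F are both available; E has the earlier label → E.
F needed J, now all done → F.
Next only G has its prerequisites met → G.
That leaves B as the only ready step → B.

H → A → C → I → J → D → E → F → G → B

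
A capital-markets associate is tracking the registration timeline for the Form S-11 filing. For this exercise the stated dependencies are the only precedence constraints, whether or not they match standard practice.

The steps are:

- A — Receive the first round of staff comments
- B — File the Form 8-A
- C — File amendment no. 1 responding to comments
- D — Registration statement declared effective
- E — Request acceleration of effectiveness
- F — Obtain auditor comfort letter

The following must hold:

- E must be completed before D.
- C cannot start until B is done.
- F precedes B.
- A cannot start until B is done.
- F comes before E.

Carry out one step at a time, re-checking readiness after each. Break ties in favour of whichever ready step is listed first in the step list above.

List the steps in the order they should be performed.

F is the only step with nothing outstanding, so it goes first.
Now B and E have their prerequisites met. B is listed earlier, so B next.
A and C now also ready, so the ready set is {A, C, E}; A is listed earlier → A.
Now C and E have their prerequisites met. C is listed earlier, so C next.
Next only E has its prerequisites met → E.
D needed E, now all done → D.

F, B, A, C, E, D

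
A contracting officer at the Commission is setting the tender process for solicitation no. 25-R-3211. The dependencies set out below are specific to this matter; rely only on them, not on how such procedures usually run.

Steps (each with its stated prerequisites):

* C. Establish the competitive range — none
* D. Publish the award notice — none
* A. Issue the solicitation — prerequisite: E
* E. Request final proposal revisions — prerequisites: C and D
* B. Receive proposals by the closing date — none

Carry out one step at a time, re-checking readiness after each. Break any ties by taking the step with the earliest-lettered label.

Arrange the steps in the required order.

B, C, D, E, A

B, C and D have no prerequisites; B has the earlier label, so B is first.
Now C and D have their prerequisites met. C has the earlier label, so C next.
That leaves D as the only ready step → D.
Next only E has its prerequisites met → E.
That leaves A as the only ready step → A.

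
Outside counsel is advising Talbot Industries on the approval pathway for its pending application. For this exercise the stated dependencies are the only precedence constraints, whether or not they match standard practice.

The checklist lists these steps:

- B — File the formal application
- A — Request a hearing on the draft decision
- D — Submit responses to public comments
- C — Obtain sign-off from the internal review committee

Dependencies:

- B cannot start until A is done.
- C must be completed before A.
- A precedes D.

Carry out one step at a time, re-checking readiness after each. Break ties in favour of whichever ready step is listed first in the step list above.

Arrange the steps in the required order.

C → A → B → D

C has no prerequisites → C first.
Next only A has its prerequisites met → A.
Now B and D have their prerequisites met. B is listed earlier, so B next.
That leaves D as the only ready step → D.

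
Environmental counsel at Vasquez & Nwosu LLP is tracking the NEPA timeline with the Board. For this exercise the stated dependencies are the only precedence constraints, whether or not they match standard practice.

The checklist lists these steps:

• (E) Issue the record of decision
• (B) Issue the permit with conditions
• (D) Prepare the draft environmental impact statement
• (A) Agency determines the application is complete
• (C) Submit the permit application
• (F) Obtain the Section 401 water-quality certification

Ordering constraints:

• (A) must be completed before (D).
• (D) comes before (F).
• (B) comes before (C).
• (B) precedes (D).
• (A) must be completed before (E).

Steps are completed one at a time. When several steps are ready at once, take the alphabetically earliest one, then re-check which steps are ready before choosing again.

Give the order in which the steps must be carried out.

(A) (B) (C) (D) (E) (F)

(A) and (B) have no prerequisites; (A) has the earlier label, so (A) is first.
Ready: (B) and (E). (B) has the earlier label → (B).
Ready: (C), (D) and (E). (C) has the earlier label → (C).
Now (D) and (E) have their prerequisites met. (D) has the earlier label, so (D) next.
Ready: (E) and (F). (E) has the earlier label → (E).
(F) is the only step now ready → (F).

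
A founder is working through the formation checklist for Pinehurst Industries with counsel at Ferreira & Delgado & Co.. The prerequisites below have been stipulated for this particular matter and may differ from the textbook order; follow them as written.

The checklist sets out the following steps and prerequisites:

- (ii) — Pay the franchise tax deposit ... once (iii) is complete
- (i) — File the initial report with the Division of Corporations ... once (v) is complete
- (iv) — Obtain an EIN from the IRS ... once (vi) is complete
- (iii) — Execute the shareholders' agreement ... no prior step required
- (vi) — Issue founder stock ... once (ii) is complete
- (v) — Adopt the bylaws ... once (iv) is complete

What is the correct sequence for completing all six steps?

Only (iii) has no prerequisites, so it is first.
Next only (ii) has its prerequisites met → (ii).
That leaves (vi) as the only ready step → (vi).
Next only (iv) has its prerequisites met → (iv).
(v) is the only step now ready → (v).
(i) needed (v), now all done → (i).

(iii) → (ii) → (vi) → (iv) → (v) → (i)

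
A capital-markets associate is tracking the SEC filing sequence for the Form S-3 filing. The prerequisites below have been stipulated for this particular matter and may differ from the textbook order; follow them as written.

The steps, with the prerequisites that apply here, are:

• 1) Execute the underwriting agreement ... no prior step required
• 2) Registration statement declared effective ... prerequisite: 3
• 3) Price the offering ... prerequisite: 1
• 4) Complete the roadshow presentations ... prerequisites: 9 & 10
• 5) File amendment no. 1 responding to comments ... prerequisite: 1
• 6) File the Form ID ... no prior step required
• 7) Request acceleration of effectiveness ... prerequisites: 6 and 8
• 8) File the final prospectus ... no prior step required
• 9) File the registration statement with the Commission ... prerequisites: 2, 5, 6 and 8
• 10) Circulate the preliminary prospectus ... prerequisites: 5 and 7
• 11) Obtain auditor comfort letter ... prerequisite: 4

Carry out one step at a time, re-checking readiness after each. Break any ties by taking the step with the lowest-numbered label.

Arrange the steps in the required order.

1 3 2 5 6 8 7 9 10 4 11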